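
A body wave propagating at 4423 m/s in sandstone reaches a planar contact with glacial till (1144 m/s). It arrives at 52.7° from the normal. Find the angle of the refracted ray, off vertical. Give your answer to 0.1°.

Snell's law: sin θ₂ = (V₂/V₁)·sin θ₁ = (1144/4423)·sin 52.7° = 0.2057.
θ₂ = arcsin 0.2057 = 11.87° from the normal.

11.9°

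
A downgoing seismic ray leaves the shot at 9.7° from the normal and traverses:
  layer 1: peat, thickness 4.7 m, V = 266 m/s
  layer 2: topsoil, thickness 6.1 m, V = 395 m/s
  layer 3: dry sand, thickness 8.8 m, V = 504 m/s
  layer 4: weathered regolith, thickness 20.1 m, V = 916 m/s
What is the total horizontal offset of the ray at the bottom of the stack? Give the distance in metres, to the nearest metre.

Ray parameter p = sin 9.7° / 266 m/s = 6.3342e-04 s/m.
Layer 1: θ = 9.70°; offset = 4.7·tan 9.70° = 0.803 m.
Layer 2: sin θ = p·395 = 0.2502 → θ = 14.49°; offset = 6.1·tan 14.49° = 1.576 m.
Layer 3: sin θ = p·504 = 0.3192 → θ = 18.62°; offset = 8.8·tan 18.62° = 2.964 m.
Layer 4: sin θ = p·916 = 0.5802 → θ = 35.47°; offset = 20.1·tan 35.47° = 14.319 m.
Summing the layer offsets gives 19.663 m.

20 m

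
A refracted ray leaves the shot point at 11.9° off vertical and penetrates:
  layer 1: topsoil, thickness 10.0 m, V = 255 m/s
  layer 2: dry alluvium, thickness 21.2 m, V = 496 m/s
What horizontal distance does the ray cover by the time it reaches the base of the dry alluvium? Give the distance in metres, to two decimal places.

p = sin θ₁/V₁ = sin 11.9°/255 = 8.0864e-04 s/m is conserved through the stack.
Layer 1: θ = 11.90°; offset = 10.0·tan 11.90° = 2.1073 m.
Layer 2: sin θ = p·496 = 0.4011 → θ = 23.65°; offset = 21.2·tan 23.65° = 9.2824 m.
Summing the layer offsets gives 11.3897 m.

11.39 m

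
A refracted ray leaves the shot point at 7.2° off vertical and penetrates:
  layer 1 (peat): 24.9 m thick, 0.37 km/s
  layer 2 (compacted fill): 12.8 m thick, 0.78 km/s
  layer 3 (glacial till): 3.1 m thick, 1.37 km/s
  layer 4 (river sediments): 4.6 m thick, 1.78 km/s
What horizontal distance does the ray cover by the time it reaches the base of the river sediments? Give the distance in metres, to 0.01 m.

Apply Snell's law at each interface; in layer i the horizontal offset is hᵢ·tan θᵢ.
Layer 1: θ = 7.20°; offset = 24.9·tan 7.20° = 3.1456 m.
Layer 2: sin θ = 0.78·sin 7.2°/0.37 = 0.2642, θ = 15.32°; offset = 12.8·tan 15.32° = 3.5066 m.
Layer 3: sin θ = 1.37·sin 7.2°/0.37 = 0.4641, θ = 27.65°; offset = 3.1·tan 27.65° = 1.6241 m.
Layer 4: sin θ = 1.78·sin 7.2°/0.37 = 0.6030, θ = 37.08°; offset = 4.6·tan 37.08° = 3.4767 m.
Summing the layer offsets gives 11.7529 m.

11.75 m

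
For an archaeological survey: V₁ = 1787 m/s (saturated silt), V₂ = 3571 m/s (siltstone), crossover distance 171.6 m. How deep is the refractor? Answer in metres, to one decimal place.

h = (x_cross/2)·√((V₂−V₁)/(V₂+V₁)).
(V₂−V₁)/(V₂+V₁) = (3571−1787)/(3571+1787) = 0.3330; √ = 0.5770.
h = (171.6/2)·0.5770 = 49.51 m.

49.5 m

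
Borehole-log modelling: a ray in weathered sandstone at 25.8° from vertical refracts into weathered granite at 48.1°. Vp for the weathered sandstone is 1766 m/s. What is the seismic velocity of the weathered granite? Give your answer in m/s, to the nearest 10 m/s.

3020 m/s

Snell's law: sin 25.8°/V₁ = sin 48.1°/V₂.
V₂ = V₁·sin 48.1°/sin 25.8° = 1766 × 1.7102 = 3020.13 m/s.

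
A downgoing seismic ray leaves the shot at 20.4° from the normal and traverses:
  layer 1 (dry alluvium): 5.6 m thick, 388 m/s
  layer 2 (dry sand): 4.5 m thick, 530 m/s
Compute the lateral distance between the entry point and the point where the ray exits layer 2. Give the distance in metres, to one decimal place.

4.5 m

Ray parameter p = sin 20.4° / 388 m/s = 8.9838e-04 s/m.
Layer 1: θ = 20.40°; offset = 5.6·tan 20.40° = 2.083 m.
Layer 2: sin θ = p·530 = 0.4761 → θ = 28.43°; offset = 4.5·tan 28.43° = 2.437 m.
Total horizontal offset = 4.519 m.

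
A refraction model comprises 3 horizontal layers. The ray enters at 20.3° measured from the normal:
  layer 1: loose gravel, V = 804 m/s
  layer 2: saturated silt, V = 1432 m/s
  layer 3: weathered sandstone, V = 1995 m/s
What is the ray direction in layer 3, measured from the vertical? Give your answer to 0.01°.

Ray parameter p = sin 20.3° / 804 = 4.3151e-04 s/m.
sin θ_3 = p·V_3 = 4.3151e-04 × 1995 = 0.8609.
θ_3 = arcsin 0.8609 = 59.41°.

59.41°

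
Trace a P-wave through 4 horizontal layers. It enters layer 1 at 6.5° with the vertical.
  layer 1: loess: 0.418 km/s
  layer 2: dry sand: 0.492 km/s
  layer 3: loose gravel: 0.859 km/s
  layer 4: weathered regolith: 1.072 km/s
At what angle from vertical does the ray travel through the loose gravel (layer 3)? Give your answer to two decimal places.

Snell's law across each interface conserves sin θ / V, so sin θ_3 = V_3·sin θ₁/V₁.
sin θ_3 = 0.859 × sin 6.5° / 0.418 = 0.2326.
θ_3 = arcsin 0.2326 = 13.45°.

13.45°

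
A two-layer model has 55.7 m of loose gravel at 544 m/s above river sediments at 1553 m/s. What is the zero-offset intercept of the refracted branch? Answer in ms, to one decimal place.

θ_c = arcsin(V₁/V₂) = arcsin(544/1553) = 20.51°; cos θ_c = 0.9366.
tᵢ = 2h·cos θ_c / V₁ = 2·55.7·0.9366 / 544 = 0.19180 s.

191.8 ms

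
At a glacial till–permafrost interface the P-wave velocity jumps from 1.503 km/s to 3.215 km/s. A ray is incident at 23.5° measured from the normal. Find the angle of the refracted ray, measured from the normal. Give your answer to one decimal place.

58.5°

Snell's law: sin θ₂ = (V₂/V₁)·sin θ₁ = (3.215/1.503)·sin 23.5° = 0.8529.
θ₂ = sin⁻¹(0.8529) = 58.53° (from vertical).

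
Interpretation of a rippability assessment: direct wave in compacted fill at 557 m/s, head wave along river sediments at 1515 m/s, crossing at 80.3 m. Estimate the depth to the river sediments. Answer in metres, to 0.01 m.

27.30 m

h = (x_cross/2)·√((V₂−V₁)/(V₂+V₁)).
(V₂−V₁)/(V₂+V₁) = (1515−557)/(1515+557) = 0.4624; √ = 0.6800.
h = (80.3/2)·0.6800 = 27.30 m.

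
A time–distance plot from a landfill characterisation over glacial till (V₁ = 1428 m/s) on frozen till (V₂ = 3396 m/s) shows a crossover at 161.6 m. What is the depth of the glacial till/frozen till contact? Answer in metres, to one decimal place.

51.6 m

x_cross = 2h·√((V₂+V₁)/(V₂−V₁)) → h = x_cross / (2·√((V₂+V₁)/(V₂−V₁))).
√((V₂+V₁)/(V₂−V₁)) = √((3396+1428)/(3396−1428)) = 1.5656.
h = 161.6 / (2·1.5656) = 51.61 m.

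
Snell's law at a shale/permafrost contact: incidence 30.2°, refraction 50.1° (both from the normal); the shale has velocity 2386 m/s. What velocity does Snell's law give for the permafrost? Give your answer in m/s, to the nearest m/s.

3639 m/s

sin 30.2° = 0.5030; sin 50.1° = 0.7672.
V₂ = V₁·(sin θ₂/sin θ₁) = 2386·(0.7672/0.5030) = 3638.93 m/s.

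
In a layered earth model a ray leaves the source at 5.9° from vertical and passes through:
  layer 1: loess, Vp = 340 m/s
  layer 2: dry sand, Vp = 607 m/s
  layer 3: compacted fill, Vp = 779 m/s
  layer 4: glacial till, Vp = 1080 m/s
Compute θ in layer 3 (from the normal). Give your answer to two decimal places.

Ray parameter p = sin 5.9° / 340 = 3.0233e-04 s/m.
sin θ_3 = p·V_3 = 3.0233e-04 × 779 = 0.2355.
θ_3 = 13.62° from the vertical.

13.62°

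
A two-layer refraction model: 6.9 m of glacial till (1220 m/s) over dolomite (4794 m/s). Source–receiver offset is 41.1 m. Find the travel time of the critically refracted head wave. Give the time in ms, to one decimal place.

19.5 ms

t = x/V₂ + 2h·√(V₂²−V₁²)/(V₁V₂).
√(V₂²−V₁²) = √(4794²−1220²) = 4636.2 m/s; delay term = 2·6.9·4636.2/(1220·4794) = 0.01094 s.
t = 41.1/4794 + 0.01094 = 0.01951 s.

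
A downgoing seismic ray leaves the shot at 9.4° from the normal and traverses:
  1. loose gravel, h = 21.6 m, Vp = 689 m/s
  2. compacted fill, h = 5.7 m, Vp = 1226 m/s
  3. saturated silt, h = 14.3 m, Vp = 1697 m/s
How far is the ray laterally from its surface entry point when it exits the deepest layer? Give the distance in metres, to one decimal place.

11.6 m

Apply Snell's law at each interface; in layer i the horizontal offset is hᵢ·tan θᵢ.
Layer 1: θ = 9.40°; offset = 21.6·tan 9.40° = 3.576 m.
Layer 2: sin θ = 1226·sin 9.4°/689 = 0.2906, θ = 16.90°; offset = 5.7·tan 16.90° = 1.731 m.
Layer 3: sin θ = 1697·sin 9.4°/689 = 0.4023, θ = 23.72°; offset = 14.3·tan 23.72° = 6.283 m.
Σ offsets = 11.590 m.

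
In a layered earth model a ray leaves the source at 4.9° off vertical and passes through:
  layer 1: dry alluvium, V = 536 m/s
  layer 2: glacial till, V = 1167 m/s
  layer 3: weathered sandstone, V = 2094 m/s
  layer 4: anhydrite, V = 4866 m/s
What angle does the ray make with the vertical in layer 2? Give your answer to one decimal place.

Ray parameter p = sin 4.9° / 536 = 1.5936e-04 s/m.
sin θ_2 = p·V_2 = 1.5936e-04 × 1167 = 0.1860.
θ_2 = arcsin 0.1860 = 10.72°.

10.7°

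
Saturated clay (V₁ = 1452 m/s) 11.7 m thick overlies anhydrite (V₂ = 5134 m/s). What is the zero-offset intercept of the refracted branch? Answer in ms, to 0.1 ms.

tᵢ = 2h·√(V₂²−V₁²)/(V₁V₂).
√(V₂²−V₁²) = √(5134²−1452²) = 4924.4 m/s.
tᵢ = 2·11.7·4924.4/(1452·5134) = 0.01546 s.

15.5 ms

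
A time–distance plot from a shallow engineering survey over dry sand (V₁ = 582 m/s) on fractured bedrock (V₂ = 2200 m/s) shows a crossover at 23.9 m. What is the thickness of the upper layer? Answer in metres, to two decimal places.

9.11 m

h = (x_cross/2)·√((V₂−V₁)/(V₂+V₁)).
(V₂−V₁)/(V₂+V₁) = (2200−582)/(2200+582) = 0.5816; √ = 0.7626.
h = (23.9/2)·0.7626 = 9.11 m.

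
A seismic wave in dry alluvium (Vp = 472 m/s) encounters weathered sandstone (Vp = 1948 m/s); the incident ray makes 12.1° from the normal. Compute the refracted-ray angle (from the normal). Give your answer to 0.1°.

59.9°

sin θ₁/V₁ = sin θ₂/V₂ ⇒ sin θ₂ = 1948·sin 12.1°/472 = 1948·0.2096/472 = 0.8651.
θ₂ = arcsin 0.8651 = 59.90° from the normal.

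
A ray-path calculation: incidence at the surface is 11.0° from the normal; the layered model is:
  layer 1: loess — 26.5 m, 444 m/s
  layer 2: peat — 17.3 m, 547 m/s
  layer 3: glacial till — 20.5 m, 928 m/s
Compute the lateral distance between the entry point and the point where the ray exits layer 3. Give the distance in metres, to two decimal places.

Ray parameter p = sin 11.0° / 444 m/s = 4.2975e-04 s/m.
Layer 1: θ = 11.00°; offset = 26.5·tan 11.00° = 5.1511 m.
Layer 2: sin θ = p·547 = 0.2351 → θ = 13.60°; offset = 17.3·tan 13.60° = 4.1840 m.
Layer 3: sin θ = p·928 = 0.3988 → θ = 23.50°; offset = 20.5·tan 23.50° = 8.9152 m.
Total horizontal offset = 18.2503 m.

18.25 m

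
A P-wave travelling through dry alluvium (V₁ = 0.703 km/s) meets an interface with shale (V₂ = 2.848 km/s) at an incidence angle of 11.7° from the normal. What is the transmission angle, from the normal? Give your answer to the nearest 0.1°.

sin θ₁/V₁ = sin θ₂/V₂ ⇒ sin θ₂ = 2.848·sin 11.7°/0.703 = 2.848·0.2028/0.703 = 0.8215.
θ₂ = sin⁻¹(0.8215) = 55.24° (from vertical).

55.2°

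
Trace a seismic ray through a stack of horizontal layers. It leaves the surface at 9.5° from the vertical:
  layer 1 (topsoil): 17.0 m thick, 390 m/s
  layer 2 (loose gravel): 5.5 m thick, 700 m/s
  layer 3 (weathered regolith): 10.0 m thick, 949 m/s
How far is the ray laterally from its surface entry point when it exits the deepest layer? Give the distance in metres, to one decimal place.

p = sin θ₁/V₁ = sin 9.5°/390 = 4.2320e-04 s/m is conserved through the stack.
Layer 1: θ = 9.50°; offset = 17.0·tan 9.50° = 2.845 m.
Layer 2: sin θ = p·700 = 0.2962 → θ = 17.23°; offset = 5.5·tan 17.23° = 1.706 m.
Layer 3: sin θ = p·949 = 0.4016 → θ = 23.68°; offset = 10.0·tan 23.68° = 4.385 m.
Total horizontal offset = 8.936 m.

8.9 m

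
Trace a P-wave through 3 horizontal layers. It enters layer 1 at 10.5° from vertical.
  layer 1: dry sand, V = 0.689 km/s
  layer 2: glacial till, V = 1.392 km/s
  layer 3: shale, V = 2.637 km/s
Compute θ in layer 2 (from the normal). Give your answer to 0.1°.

21.6°

Ray parameter p = sin 10.5° / 0.689 = 2.6449e-01 s/km.
sin θ_2 = p·V_2 = 2.6449e-01 × 1.392 = 0.3682.
θ_2 = 21.60° from the vertical.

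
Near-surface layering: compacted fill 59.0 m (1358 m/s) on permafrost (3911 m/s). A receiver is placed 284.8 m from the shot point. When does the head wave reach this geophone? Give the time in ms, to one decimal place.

154.3 ms

θ_c = arcsin(V₁/V₂) = arcsin(1358/3911) = 20.32°, cos θ_c = 0.9378.
Intercept time tᵢ = 2h cos θ_c / V₁ = 2·59.0·0.9378/1358 = 0.08149 s.
t = x/V₂ + tᵢ = 284.8/3911 + 0.08149 = 0.15431 s.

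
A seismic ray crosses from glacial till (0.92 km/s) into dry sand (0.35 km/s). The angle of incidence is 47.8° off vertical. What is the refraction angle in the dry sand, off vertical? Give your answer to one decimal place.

16.4°

sin θ₁/V₁ = sin θ₂/V₂ ⇒ sin θ₂ = 0.35·sin 47.8°/0.92 = 0.35·0.7408/0.92 = 0.2818.
θ₂ = arcsin 0.2818 = 16.37° from the normal.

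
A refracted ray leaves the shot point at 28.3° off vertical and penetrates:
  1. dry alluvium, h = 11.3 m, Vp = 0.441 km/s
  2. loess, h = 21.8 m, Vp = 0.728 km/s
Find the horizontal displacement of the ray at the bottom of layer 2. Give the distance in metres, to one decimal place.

33.5 m

Apply Snell's law at each interface; in layer i the horizontal offset is hᵢ·tan θᵢ.
Layer 1: θ = 28.30°; offset = 11.3·tan 28.30° = 6.084 m.
Layer 2: sin θ = 0.728·sin 28.3°/0.441 = 0.7826, θ = 51.50°; offset = 21.8·tan 51.50° = 27.408 m.
Σ offsets = 33.492 m.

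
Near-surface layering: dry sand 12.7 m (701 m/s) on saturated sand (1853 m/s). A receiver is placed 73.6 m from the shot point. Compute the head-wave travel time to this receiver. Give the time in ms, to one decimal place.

73.3 ms

θ_c = arcsin(V₁/V₂) = arcsin(701/1853) = 22.23°, cos θ_c = 0.9257.
Intercept time tᵢ = 2h cos θ_c / V₁ = 2·12.7·0.9257/701 = 0.03354 s.
t = x/V₂ + tᵢ = 73.6/1853 + 0.03354 = 0.07326 s.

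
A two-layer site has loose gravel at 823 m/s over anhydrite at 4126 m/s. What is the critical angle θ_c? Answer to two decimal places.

At critical incidence the refracted ray runs along the interface (θ₂ = 90°), so sin θ_c = V₁/V₂.
θ_c = arcsin(823/4126) = arcsin 0.1995 = 11.51°.

11.51°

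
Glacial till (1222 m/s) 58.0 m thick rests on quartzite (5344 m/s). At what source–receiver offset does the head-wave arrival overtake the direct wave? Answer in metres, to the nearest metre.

146 m

θ_c = arcsin(1222/5344) = 13.22°, so cos θ_c = 0.9735 and tᵢ = 2h cos θ_c/V₁ = 0.0924 s.
At crossover x/V₁ = x/V₂ + tᵢ ⇒ x = tᵢ/(1/V₁ − 1/V₂) = 0.09241/(8.1833e-04 − 1.8713e-04) = 146.40 m.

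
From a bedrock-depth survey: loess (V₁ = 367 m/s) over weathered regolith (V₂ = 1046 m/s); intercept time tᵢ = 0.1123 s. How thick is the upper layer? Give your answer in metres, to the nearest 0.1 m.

h = tᵢ·V₁·V₂ / (2·√(V₂²−V₁²)).
√(V₂²−V₁²) = √(1046² − 367²) = 979.5 m/s.
h = 0.1123 s × 367 × 1046 / (2 × 979.5) = 22.01 m.

22.0 m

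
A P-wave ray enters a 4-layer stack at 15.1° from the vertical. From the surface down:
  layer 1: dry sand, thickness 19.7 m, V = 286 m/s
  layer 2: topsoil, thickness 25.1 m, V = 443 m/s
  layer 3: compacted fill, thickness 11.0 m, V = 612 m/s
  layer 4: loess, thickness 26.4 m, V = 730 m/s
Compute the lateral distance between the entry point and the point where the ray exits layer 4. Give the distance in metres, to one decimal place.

47.3 m

Ray parameter p = sin 15.1° / 286 m/s = 9.1085e-04 s/m.
Layer 1: θ = 15.10°; offset = 19.7·tan 15.10° = 5.315 m.
Layer 2: sin θ = p·443 = 0.4035 → θ = 23.80°; offset = 25.1·tan 23.80° = 11.069 m.
Layer 3: sin θ = p·612 = 0.5574 → θ = 33.88°; offset = 11.0·tan 33.88° = 7.386 m.
Layer 4: sin θ = p·730 = 0.6649 → θ = 41.68°; offset = 26.4·tan 41.68° = 23.502 m.
Σ offsets = 47.273 m.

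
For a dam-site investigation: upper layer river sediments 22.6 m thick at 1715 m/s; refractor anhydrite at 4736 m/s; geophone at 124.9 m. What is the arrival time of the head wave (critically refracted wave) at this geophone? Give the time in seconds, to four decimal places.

0.0509 s

t = x/V₂ + 2h·√(V₂²−V₁²)/(V₁V₂).
√(V₂²−V₁²) = √(4736²−1715²) = 4414.6 m/s; delay term = 2·22.6·4414.6/(1715·4736) = 0.02457 s.
t = 124.9/4736 + 0.02457 = 0.05094 s.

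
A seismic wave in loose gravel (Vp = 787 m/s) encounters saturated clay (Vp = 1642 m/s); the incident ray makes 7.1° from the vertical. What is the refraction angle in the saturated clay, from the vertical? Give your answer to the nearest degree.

Snell's law: sin θ₂ = (V₂/V₁)·sin θ₁ = (1642/787)·sin 7.1° = 0.2579.
θ₂ = sin⁻¹(0.2579) = 14.94° (from vertical).

15°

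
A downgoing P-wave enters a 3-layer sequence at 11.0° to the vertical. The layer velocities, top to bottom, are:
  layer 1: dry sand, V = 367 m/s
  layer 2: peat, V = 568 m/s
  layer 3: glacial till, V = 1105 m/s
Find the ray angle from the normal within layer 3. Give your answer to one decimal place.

35.1°

Snell's law across each interface conserves sin θ / V, so sin θ_3 = V_3·sin θ₁/V₁.
sin θ_3 = 1105 × sin 11.0° / 367 = 0.5745.
θ_3 = 35.07° from the vertical.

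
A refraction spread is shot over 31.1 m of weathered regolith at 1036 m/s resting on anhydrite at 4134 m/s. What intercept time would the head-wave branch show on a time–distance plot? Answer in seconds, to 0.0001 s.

θ_c = arcsin(V₁/V₂) = arcsin(1036/4134) = 14.51°; cos θ_c = 0.9681.
tᵢ = 2h·cos θ_c / V₁ = 2·31.1·0.9681 / 1036 = 0.05812 s.

0.0581 s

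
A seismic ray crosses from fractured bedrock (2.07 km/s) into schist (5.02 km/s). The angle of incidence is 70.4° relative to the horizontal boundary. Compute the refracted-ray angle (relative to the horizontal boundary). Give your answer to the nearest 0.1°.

Angle from the normal: 90° − 70.4° = 19.6°.
sin θ₁/V₁ = sin θ₂/V₂ ⇒ sin θ₂ = 5.02·sin 19.6°/2.07 = 5.02·0.3355/2.07 = 0.8135.
θ₂ = arcsin 0.8135 = 54.44° from the normal.
From the interface: 90° − 54.44° = 35.56°.

35.6°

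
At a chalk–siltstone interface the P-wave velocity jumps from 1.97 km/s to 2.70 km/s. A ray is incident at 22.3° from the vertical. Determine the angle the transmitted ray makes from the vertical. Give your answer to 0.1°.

31.3°

sin θ₁/V₁ = sin θ₂/V₂ ⇒ sin θ₂ = 2.70·sin 22.3°/1.97 = 2.70·0.3795/1.97 = 0.5201.
θ₂ = sin⁻¹(0.5201) = 31.34° (from vertical).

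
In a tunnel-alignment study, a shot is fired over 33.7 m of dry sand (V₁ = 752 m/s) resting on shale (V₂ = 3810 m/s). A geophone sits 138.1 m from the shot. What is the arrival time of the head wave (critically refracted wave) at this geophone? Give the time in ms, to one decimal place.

124.1 ms

t = x/V₂ + 2h·√(V₂²−V₁²)/(V₁V₂).
√(V₂²−V₁²) = √(3810²−752²) = 3735.0 m/s; delay term = 2·33.7·3735.0/(752·3810) = 0.08786 s.
t = 138.1/3810 + 0.08786 = 0.12411 s.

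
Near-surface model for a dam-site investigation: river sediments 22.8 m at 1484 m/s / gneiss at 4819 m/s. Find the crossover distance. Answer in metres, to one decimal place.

θ_c = arcsin(1484/4819) = 17.94°, so cos θ_c = 0.9514 and tᵢ = 2h cos θ_c/V₁ = 0.0292 s.
At crossover x/V₁ = x/V₂ + tᵢ ⇒ x = tᵢ/(1/V₁ − 1/V₂) = 0.02923/(6.7385e-04 − 2.0751e-04) = 62.69 m.

62.7 m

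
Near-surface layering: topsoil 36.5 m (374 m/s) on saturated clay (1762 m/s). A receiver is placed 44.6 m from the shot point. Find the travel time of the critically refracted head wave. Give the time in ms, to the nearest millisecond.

216 ms

t = x/V₂ + 2h·√(V₂²−V₁²)/(V₁V₂).
√(V₂²−V₁²) = √(1762²−374²) = 1721.9 m/s; delay term = 2·36.5·1721.9/(374·1762) = 0.19074 s.
t = 44.6/1762 + 0.19074 = 0.21605 s.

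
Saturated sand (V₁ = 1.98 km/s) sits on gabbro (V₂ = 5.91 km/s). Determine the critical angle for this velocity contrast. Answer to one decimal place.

Critical incidence: sin θ_c = V₁/V₂ = 1.98/5.91 = 0.3350.
θ_c = arcsin 0.3350 = 19.57°.

19.6°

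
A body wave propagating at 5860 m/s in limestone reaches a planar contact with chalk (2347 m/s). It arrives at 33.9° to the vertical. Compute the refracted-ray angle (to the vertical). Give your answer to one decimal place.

sin θ₁/V₁ = sin θ₂/V₂ ⇒ sin θ₂ = 2347·sin 33.9°/5860 = 2347·0.5577/5860 = 0.2234.
θ₂ = sin⁻¹(0.2234) = 12.91° (from vertical).

12.9°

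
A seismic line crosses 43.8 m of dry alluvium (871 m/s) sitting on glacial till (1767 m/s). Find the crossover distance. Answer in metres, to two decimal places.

θ_c = arcsin(871/1767) = 29.53°, so cos θ_c = 0.8701 and tᵢ = 2h cos θ_c/V₁ = 0.0875 s.
At crossover x/V₁ = x/V₂ + tᵢ ⇒ x = tᵢ/(1/V₁ − 1/V₂) = 0.08751/(1.1481e-03 − 5.6593e-04) = 150.31 m.

150.31 m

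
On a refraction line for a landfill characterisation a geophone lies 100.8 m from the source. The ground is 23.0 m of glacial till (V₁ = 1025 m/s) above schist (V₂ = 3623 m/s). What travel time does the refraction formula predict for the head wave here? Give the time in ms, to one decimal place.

70.9 ms

θ_c = arcsin(V₁/V₂) = arcsin(1025/3623) = 16.43°, cos θ_c = 0.9591.
Intercept time tᵢ = 2h cos θ_c / V₁ = 2·23.0·0.9591/1025 = 0.04304 s.
t = x/V₂ + tᵢ = 100.8/3623 + 0.04304 = 0.07087 s.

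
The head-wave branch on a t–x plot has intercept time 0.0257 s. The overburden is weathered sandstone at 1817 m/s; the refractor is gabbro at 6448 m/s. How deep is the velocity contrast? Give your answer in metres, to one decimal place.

24.3 m

θ_c = arcsin(1817/6448) = 16.37°; cos θ_c = 0.9595.
tᵢ = 2h cos θ_c/V₁ ⇒ h = tᵢ·V₁/(2 cos θ_c) = 0.0257·1817/(2·0.9595) = 24.33 m.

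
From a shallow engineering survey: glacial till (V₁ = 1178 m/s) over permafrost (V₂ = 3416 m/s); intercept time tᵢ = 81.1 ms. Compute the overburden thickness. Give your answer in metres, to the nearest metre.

h = tᵢ·V₁·V₂ / (2·√(V₂²−V₁²)).
√(V₂²−V₁²) = √(3416² − 1178²) = 3206.5 m/s.
h = 0.0811 s × 1178 × 3416 / (2 × 3206.5) = 50.89 m.

51 m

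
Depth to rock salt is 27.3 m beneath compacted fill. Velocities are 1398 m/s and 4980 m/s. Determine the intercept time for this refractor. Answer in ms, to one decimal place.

θ_c = arcsin(V₁/V₂) = arcsin(1398/4980) = 16.30°; cos θ_c = 0.9598.
tᵢ = 2h·cos θ_c / V₁ = 2·27.3·0.9598 / 1398 = 0.03749 s.

37.5 ms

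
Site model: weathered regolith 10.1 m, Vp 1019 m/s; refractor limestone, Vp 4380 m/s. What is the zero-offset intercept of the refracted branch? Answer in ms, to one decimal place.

θ_c = arcsin(V₁/V₂) = arcsin(1019/4380) = 13.45°; cos θ_c = 0.9726.
tᵢ = 2h·cos θ_c / V₁ = 2·10.1·0.9726 / 1019 = 0.01928 s.

19.3 ms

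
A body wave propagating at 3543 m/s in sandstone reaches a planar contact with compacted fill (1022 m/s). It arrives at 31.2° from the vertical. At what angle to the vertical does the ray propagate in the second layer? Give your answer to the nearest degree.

9°

sin θ₁/V₁ = sin θ₂/V₂ ⇒ sin θ₂ = 1022·sin 31.2°/3543 = 1022·0.5180/3543 = 0.1494.
θ₂ = sin⁻¹(0.1494) = 8.59° (from vertical).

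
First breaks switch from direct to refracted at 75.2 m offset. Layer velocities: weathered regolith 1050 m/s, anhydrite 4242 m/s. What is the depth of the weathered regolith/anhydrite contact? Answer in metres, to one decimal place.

x_cross = 2h·√((V₂+V₁)/(V₂−V₁)) → h = x_cross / (2·√((V₂+V₁)/(V₂−V₁))).
√((V₂+V₁)/(V₂−V₁)) = √((4242+1050)/(4242−1050)) = 1.2876.
h = 75.2 / (2·1.2876) = 29.20 m.

29.2 m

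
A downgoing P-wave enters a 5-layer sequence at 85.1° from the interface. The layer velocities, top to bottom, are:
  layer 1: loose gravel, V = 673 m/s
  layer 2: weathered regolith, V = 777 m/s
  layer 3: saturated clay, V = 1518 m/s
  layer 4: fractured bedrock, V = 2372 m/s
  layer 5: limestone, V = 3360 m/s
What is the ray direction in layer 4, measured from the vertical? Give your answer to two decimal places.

17.52°

From the normal: θ₁ = 90° − 85.1° = 4.9°.
Ray parameter p = sin 4.9° / 673 = 1.2692e-04 s/m.
sin θ_4 = p·V_4 = 1.2692e-04 × 2372 = 0.3011.
θ_4 = arcsin 0.3011 = 17.52°.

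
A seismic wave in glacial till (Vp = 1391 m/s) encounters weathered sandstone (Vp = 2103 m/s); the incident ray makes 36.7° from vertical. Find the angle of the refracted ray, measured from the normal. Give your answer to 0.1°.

64.6°

Snell's law: sin θ₂ = (V₂/V₁)·sin θ₁ = (2103/1391)·sin 36.7° = 0.9035.
θ₂ = sin⁻¹(0.9035) = 64.63° (from vertical).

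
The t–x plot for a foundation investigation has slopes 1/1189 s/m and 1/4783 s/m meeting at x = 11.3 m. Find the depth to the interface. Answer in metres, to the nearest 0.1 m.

4.4 m

x_cross = 2h·√((V₂+V₁)/(V₂−V₁)) → h = x_cross / (2·√((V₂+V₁)/(V₂−V₁))).
√((V₂+V₁)/(V₂−V₁)) = √((4783+1189)/(4783−1189)) = 1.2891.
h = 11.3 / (2·1.2891) = 4.38 m.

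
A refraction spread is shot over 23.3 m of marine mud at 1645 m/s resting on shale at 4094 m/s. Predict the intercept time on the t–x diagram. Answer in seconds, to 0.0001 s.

tᵢ = 2h·√(V₂²−V₁²)/(V₁V₂).
√(V₂²−V₁²) = √(4094²−1645²) = 3749.0 m/s.
tᵢ = 2·23.3·3749.0/(1645·4094) = 0.02594 s.

0.0259 s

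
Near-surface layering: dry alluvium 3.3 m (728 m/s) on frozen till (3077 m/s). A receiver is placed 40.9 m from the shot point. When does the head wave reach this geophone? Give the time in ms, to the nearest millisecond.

22 ms

t = x/V₂ + 2h·√(V₂²−V₁²)/(V₁V₂).
√(V₂²−V₁²) = √(3077²−728²) = 2989.6 m/s; delay term = 2·3.3·2989.6/(728·3077) = 0.00881 s.
t = 40.9/3077 + 0.00881 = 0.02210 s.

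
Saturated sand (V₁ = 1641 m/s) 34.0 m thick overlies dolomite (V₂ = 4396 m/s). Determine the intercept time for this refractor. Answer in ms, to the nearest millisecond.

38 ms

θ_c = arcsin(V₁/V₂) = arcsin(1641/4396) = 21.92°; cos θ_c = 0.9277.
tᵢ = 2h·cos θ_c / V₁ = 2·34.0·0.9277 / 1641 = 0.03844 s.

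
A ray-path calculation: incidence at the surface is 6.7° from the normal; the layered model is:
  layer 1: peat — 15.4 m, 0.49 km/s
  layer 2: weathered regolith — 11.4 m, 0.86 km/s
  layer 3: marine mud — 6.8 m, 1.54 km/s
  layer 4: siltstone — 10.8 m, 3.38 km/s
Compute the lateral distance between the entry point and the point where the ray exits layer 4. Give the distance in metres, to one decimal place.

21.5 m

Apply Snell's law at each interface; in layer i the horizontal offset is hᵢ·tan θᵢ.
Layer 1: θ = 6.70°; offset = 15.4·tan 6.70° = 1.809 m.
Layer 2: sin θ = 0.86·sin 6.7°/0.49 = 0.2048, θ = 11.82°; offset = 11.4·tan 11.82° = 2.385 m.
Layer 3: sin θ = 1.54·sin 6.7°/0.49 = 0.3667, θ = 21.51°; offset = 6.8·tan 21.51° = 2.680 m.
Layer 4: sin θ = 3.38·sin 6.7°/0.49 = 0.8048, θ = 53.59°; offset = 10.8·tan 53.59° = 14.643 m.
Σ offsets = 21.517 m.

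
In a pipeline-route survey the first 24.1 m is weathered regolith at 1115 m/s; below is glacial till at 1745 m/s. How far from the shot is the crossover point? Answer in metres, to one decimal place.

x_cross = 2h·√((V₂+V₁)/(V₂−V₁)).
(V₂+V₁)/(V₂−V₁) = (1745+1115)/(1745−1115) = 4.5397; √ = 2.1307.
x_cross = 2·24.1·2.1307 = 102.70 m.

102.7 m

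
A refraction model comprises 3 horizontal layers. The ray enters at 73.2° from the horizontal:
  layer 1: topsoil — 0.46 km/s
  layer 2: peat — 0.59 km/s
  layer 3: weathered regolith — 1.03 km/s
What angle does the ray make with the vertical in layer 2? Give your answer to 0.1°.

From the normal: θ₁ = 90° − 73.2° = 16.8°.
Snell's law across each interface conserves sin θ / V, so sin θ_2 = V_2·sin θ₁/V₁.
sin θ_2 = 0.59 × sin 16.8° / 0.46 = 0.3707.
θ_2 = 21.76° from the vertical.

21.8°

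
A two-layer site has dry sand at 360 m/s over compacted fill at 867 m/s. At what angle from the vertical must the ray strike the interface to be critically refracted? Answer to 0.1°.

Critical incidence: sin θ_c = V₁/V₂ = 360/867 = 0.4152.
θ_c = arcsin 0.4152 = 24.53°.

24.5°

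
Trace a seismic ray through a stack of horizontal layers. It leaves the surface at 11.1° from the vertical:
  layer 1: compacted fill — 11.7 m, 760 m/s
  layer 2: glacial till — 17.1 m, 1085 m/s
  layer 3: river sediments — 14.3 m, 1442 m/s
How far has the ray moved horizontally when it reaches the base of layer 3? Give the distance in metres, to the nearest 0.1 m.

12.8 m

Ray parameter p = sin 11.1° / 760 m/s = 2.5332e-04 s/m.
Layer 1: θ = 11.10°; offset = 11.7·tan 11.10° = 2.295 m.
Layer 2: sin θ = p·1085 = 0.2749 → θ = 15.95°; offset = 17.1·tan 15.95° = 4.888 m.
Layer 3: sin θ = p·1442 = 0.3653 → θ = 21.43°; offset = 14.3·tan 21.43° = 5.611 m.
Summing the layer offsets gives 12.795 m.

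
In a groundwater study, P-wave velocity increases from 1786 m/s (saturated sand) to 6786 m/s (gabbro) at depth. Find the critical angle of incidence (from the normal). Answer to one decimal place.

15.3°

At critical incidence the refracted ray runs along the interface (θ₂ = 90°), so sin θ_c = V₁/V₂.
θ_c = arcsin(1786/6786) = arcsin 0.2632 = 15.26°.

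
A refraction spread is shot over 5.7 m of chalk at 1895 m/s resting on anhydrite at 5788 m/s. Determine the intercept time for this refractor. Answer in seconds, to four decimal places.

0.0057 s

tᵢ = 2h·√(V₂²−V₁²)/(V₁V₂).
√(V₂²−V₁²) = √(5788²−1895²) = 5469.0 m/s.
tᵢ = 2·5.7·5469.0/(1895·5788) = 0.00568 s.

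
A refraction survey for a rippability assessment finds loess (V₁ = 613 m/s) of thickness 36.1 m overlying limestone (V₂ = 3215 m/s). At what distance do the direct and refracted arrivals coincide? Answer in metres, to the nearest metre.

θ_c = arcsin(613/3215) = 10.99°, so cos θ_c = 0.9817 and tᵢ = 2h cos θ_c/V₁ = 0.1156 s.
At crossover x/V₁ = x/V₂ + tᵢ ⇒ x = tᵢ/(1/V₁ − 1/V₂) = 0.11562/(1.6313e-03 − 3.1104e-04) = 87.57 m.

88 m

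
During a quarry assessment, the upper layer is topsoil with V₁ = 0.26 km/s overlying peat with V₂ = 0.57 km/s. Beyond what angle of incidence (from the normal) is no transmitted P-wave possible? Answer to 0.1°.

27.1°

At critical incidence the refracted ray runs along the interface (θ₂ = 90°), so sin θ_c = V₁/V₂.
θ_c = arcsin(0.26/0.57) = arcsin 0.4561 = 27.14°.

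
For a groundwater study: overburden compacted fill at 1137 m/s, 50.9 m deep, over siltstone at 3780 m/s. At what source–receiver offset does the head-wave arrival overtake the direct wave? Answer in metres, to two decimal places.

138.85 m

θ_c = arcsin(1137/3780) = 17.51°, so cos θ_c = 0.9537 and tᵢ = 2h cos θ_c/V₁ = 0.0854 s.
At crossover x/V₁ = x/V₂ + tᵢ ⇒ x = tᵢ/(1/V₁ − 1/V₂) = 0.08539/(8.7951e-04 − 2.6455e-04) = 138.85 m.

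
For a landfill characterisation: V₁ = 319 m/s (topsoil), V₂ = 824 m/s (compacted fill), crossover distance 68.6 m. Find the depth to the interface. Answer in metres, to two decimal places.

h = (x_cross/2)·√((V₂−V₁)/(V₂+V₁)).
(V₂−V₁)/(V₂+V₁) = (824−319)/(824+319) = 0.4418; √ = 0.6647.
h = (68.6/2)·0.6647 = 22.80 m.

22.80 m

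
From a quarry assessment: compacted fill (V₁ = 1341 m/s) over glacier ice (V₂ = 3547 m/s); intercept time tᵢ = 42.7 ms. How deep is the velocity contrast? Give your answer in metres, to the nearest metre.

31 m

h = tᵢ·V₁·V₂ / (2·√(V₂²−V₁²)).
√(V₂²−V₁²) = √(3547² − 1341²) = 3283.7 m/s.
h = 0.0427 s × 1341 × 3547 / (2 × 3283.7) = 30.93 m.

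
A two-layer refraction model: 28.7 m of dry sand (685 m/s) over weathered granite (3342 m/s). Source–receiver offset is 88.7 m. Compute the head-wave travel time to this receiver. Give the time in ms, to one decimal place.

108.6 ms

t = x/V₂ + 2h·√(V₂²−V₁²)/(V₁V₂).
√(V₂²−V₁²) = √(3342²−685²) = 3271.0 m/s; delay term = 2·28.7·3271.0/(685·3342) = 0.08202 s.
t = 88.7/3342 + 0.08202 = 0.10856 s.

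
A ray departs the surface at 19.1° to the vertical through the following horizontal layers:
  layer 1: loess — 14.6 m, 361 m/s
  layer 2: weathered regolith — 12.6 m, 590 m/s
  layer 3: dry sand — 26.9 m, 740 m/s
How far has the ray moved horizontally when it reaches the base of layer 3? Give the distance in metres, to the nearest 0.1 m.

Ray parameter p = sin 19.1° / 361 m/s = 9.0642e-04 s/m.
Layer 1: θ = 19.10°; offset = 14.6·tan 19.10° = 5.056 m.
Layer 2: sin θ = p·590 = 0.5348 → θ = 32.33°; offset = 12.6·tan 32.33° = 7.974 m.
Layer 3: sin θ = p·740 = 0.6708 → θ = 42.13°; offset = 26.9·tan 42.13° = 24.327 m.
Total horizontal offset = 37.358 m.

37.4 m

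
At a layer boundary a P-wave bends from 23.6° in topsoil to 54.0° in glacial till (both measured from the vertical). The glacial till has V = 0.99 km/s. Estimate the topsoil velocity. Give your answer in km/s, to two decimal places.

sin 23.6° = 0.4003; sin 54.0° = 0.8090.
V₁ = V₂·(sin θ₁/sin θ₂) = 0.99·(0.4003/0.8090) = 0.49 km/s.

0.49 km/s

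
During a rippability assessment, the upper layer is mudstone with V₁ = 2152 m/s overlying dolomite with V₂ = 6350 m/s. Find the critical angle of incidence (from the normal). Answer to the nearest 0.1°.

Critical incidence: sin θ_c = V₁/V₂ = 2152/6350 = 0.3389.
θ_c = arcsin 0.3389 = 19.81°.

19.8°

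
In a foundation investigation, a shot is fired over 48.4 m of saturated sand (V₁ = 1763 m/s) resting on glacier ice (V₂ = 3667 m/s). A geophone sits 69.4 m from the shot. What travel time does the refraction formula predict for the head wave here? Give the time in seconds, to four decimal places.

t = x/V₂ + 2h·√(V₂²−V₁²)/(V₁V₂).
√(V₂²−V₁²) = √(3667²−1763²) = 3215.4 m/s; delay term = 2·48.4·3215.4/(1763·3667) = 0.04814 s.
t = 69.4/3667 + 0.04814 = 0.06707 s.

0.0671 s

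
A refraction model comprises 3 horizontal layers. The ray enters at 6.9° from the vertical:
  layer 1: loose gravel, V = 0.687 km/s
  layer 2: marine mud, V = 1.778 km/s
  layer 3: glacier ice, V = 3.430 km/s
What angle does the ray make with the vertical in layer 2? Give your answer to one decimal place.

18.1°

Ray parameter p = sin 6.9° / 0.687 = 1.7487e-01 s/km.
sin θ_2 = p·V_2 = 1.7487e-01 × 1.778 = 0.3109.
θ_2 = arcsin 0.3109 = 18.11°.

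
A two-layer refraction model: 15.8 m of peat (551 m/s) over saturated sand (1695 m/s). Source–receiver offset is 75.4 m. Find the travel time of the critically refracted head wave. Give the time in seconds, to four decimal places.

0.0987 s

t = x/V₂ + 2h·√(V₂²−V₁²)/(V₁V₂).
√(V₂²−V₁²) = √(1695²−551²) = 1602.9 m/s; delay term = 2·15.8·1602.9/(551·1695) = 0.05424 s.
t = 75.4/1695 + 0.05424 = 0.09872 s.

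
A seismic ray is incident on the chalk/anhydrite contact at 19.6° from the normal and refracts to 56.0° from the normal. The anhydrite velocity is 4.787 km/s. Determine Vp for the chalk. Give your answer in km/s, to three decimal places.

Snell's law: sin 19.6°/V₁ = sin 56.0°/V₂.
V₁ = V₂·sin 19.6°/sin 56.0° = 4.787 × 0.4046 = 1.937 km/s.

1.937 km/s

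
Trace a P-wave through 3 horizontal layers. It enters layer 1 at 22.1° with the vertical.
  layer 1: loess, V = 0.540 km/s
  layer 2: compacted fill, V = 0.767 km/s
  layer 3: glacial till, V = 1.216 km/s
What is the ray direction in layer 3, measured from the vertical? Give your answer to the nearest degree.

58°

Ray parameter p = sin 22.1° / 0.540 = 6.9671e-01 s/km.
sin θ_3 = p·V_3 = 6.9671e-01 × 1.216 = 0.8472.
θ_3 = 57.91° from the vertical.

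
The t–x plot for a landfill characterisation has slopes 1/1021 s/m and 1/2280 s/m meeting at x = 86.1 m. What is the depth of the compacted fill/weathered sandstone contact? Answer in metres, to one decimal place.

h = (x_cross/2)·√((V₂−V₁)/(V₂+V₁)).
(V₂−V₁)/(V₂+V₁) = (2280−1021)/(2280+1021) = 0.3814; √ = 0.6176.
h = (86.1/2)·0.6176 = 26.59 m.

26.6 m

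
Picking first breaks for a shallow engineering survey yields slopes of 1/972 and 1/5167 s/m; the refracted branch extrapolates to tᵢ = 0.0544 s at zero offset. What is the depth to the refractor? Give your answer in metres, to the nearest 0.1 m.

θ_c = arcsin(972/5167) = 10.84°; cos θ_c = 0.9821.
tᵢ = 2h cos θ_c/V₁ ⇒ h = tᵢ·V₁/(2 cos θ_c) = 0.0544·972/(2·0.9821) = 26.92 m.

26.9 m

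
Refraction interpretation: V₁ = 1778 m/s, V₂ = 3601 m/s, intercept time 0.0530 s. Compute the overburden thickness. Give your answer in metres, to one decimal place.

θ_c = arcsin(1778/3601) = 29.59°; cos θ_c = 0.8696.
tᵢ = 2h cos θ_c/V₁ ⇒ h = tᵢ·V₁/(2 cos θ_c) = 0.053·1778/(2·0.8696) = 54.18 m.

54.2 m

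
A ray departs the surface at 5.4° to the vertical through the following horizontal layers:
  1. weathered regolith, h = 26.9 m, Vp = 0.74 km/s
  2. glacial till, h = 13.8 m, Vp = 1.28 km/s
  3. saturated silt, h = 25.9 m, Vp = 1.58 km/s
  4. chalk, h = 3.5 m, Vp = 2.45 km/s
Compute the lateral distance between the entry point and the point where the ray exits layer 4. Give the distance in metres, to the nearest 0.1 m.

11.3 m

Ray parameter p = sin 5.4° / 0.74 km/s = 1.2717e-01 s/km.
Layer 1: θ = 5.40°; offset = 26.9·tan 5.40° = 2.543 m.
Layer 2: sin θ = p·1.28 = 0.1628 → θ = 9.37°; offset = 13.8·tan 9.37° = 2.277 m.
Layer 3: sin θ = p·1.58 = 0.2009 → θ = 11.59°; offset = 25.9·tan 11.59° = 5.313 m.
Layer 4: sin θ = p·2.45 = 0.3116 → θ = 18.15°; offset = 3.5·tan 18.15° = 1.148 m.
Summing the layer offsets gives 11.280 m.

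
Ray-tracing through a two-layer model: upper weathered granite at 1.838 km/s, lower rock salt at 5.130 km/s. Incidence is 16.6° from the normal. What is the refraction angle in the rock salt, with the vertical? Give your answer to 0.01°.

sin θ₁/V₁ = sin θ₂/V₂ ⇒ sin θ₂ = 5.130·sin 16.6°/1.838 = 5.130·0.2857/1.838 = 0.7974.
θ₂ = arcsin 0.7974 = 52.88° from the normal.

52.88°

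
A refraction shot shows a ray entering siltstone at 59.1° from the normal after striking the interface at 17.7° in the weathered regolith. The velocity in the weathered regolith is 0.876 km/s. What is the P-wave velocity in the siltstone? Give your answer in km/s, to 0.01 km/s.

2.47 km/s

Snell's law: sin 17.7°/V₁ = sin 59.1°/V₂.
V₂ = V₁·sin 59.1°/sin 17.7° = 0.876 × 2.8223 = 2.47 km/s.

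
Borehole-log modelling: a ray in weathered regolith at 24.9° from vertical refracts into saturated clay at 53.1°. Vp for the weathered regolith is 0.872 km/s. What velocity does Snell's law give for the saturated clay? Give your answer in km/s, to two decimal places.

1.66 km/s

Snell's law: sin 24.9°/V₁ = sin 53.1°/V₂.
V₂ = V₁·sin 53.1°/sin 24.9° = 0.872 × 1.8993 = 1.66 km/s.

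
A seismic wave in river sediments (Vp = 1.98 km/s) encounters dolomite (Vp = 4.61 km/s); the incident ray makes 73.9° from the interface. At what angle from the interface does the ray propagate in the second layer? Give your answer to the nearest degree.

50°

Convert to the normal: θ₁ = 90° − 73.9° = 16.1°.
sin θ₁/V₁ = sin θ₂/V₂ ⇒ sin θ₂ = 4.61·sin 16.1°/1.98 = 4.61·0.2773/1.98 = 0.6457.
θ₂ = sin⁻¹(0.6457) = 40.22° (from vertical).
From the interface: 90° − 40.22° = 49.78°.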